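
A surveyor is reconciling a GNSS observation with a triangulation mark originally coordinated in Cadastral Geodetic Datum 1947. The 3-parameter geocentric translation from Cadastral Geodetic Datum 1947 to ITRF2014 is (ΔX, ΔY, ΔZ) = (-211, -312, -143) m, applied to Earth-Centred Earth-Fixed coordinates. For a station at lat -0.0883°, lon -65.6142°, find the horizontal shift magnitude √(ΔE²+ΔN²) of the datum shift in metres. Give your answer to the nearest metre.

At φ = -0.0883°, λ = -65.6142°: sin φ = -0.001541, cos φ = 0.999999, sin λ = -0.910786, cos λ = 0.412879.
ΔE = −sin λ·ΔX + cos λ·ΔY = −(-0.910786)·(-211) + (0.412879)·(-312) = -320.99 m.
ΔN = −sin φ cos λ·ΔX − sin φ sin λ·ΔY + cos φ·ΔZ = −(-0.001541)(0.412879)(-211) − (-0.001541)(-0.910786)(-312) + (0.999999)(-143) = -142.70 m.
Horizontal magnitude = √(ΔE² + ΔN²) = √((-320.99)² + (-142.70)²) = 351.28 m.

351 m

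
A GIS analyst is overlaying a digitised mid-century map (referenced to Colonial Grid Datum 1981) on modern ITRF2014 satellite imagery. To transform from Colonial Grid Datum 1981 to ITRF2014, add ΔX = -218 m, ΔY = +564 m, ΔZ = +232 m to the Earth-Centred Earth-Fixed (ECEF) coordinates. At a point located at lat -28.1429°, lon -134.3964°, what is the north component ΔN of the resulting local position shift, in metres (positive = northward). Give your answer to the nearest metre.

ΔN = 86 m

At φ = -28.1429°, λ = -134.3964°: sin φ = -0.471672, cos φ = 0.881774, sin λ = -0.714517, cos λ = -0.699618.
ΔN = −sin φ cos λ·ΔX − sin φ sin λ·ΔY + cos φ·ΔZ = −(-0.471672)(-0.699618)(-218) − (-0.471672)(-0.714517)(564) + (0.881774)(232) = 86.43 m.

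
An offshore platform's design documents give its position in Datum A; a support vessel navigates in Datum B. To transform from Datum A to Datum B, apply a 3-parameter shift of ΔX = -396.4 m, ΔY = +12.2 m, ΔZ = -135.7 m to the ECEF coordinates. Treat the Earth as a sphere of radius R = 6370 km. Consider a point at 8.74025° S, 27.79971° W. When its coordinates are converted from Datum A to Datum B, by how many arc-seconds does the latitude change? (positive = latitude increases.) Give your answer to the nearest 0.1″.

sin φ = -0.151955, cos φ = 0.988387, sin λ = -0.466382, cos λ = 0.884583.
North component: ΔN = −sin φ cos λ·ΔX − sin φ sin λ·ΔY + cos φ·ΔZ = −(-0.151955)(0.884583)(-396.4) − (-0.151955)(-0.466382)(12.2) + (0.988387)(-135.7) = -188.27 m.
1° of latitude spans πR/180 = 111177 m, so Δφ = -188.27 / 111177 × 3600 = -6.096″.

Δφ = -6.1″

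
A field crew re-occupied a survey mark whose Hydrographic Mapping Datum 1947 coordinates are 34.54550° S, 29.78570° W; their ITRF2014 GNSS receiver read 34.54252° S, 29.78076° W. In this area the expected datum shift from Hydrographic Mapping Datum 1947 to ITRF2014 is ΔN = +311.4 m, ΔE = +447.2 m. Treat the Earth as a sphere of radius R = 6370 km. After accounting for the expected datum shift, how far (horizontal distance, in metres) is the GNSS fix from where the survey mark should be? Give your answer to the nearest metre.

Observed coordinate differences: Δφ = +0.00298°, Δλ = +0.00494°.
Converting to metres (1° lat = 111177 m, cos φ = 0.823676): observed ΔN = 331.3 m, observed ΔE = 452.4 m.
Subtracting the expected shift leaves a residual of 331.3 − (311.4) = 19.9 m north and 452.4 − (447.2) = 5.2 m east.
Residual distance = √(19.9² + 5.2²) = 20.6 m.

21 m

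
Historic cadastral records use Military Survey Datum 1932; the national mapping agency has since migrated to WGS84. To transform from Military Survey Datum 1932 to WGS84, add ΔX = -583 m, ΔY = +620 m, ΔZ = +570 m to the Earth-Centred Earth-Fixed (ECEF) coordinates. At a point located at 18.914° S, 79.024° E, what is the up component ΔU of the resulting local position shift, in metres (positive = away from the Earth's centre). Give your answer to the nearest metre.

At φ = -18.914°, λ = 79.024°: sin φ = -0.324149, cos φ = 0.946006, sin λ = 0.981707, cos λ = 0.190398.
ΔU = cos φ cos λ·ΔX + cos φ sin λ·ΔY + sin φ·ΔZ = (0.946006)(0.190398)(-583) + (0.946006)(0.981707)(620) + (-0.324149)(570) = 286.02 m.

ΔU = 286 m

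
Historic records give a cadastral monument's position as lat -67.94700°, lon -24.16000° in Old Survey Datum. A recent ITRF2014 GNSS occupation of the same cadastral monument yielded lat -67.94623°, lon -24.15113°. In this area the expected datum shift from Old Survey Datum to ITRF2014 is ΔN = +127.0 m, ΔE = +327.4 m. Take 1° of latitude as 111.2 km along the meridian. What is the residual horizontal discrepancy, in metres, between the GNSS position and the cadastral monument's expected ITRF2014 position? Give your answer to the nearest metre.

60 m

Observed coordinate differences: Δφ = +0.00077°, Δλ = +0.00887°.
Converting to metres (1° lat = 111200 m, cos φ = 0.375464): observed ΔN = 85.6 m, observed ΔE = 370.3 m.
Subtracting the expected shift leaves a residual of 85.6 − (127.0) = -41.4 m north and 370.3 − (327.4) = 42.9 m east.
Residual distance = √((-41.4)² + 42.9²) = 59.6 m.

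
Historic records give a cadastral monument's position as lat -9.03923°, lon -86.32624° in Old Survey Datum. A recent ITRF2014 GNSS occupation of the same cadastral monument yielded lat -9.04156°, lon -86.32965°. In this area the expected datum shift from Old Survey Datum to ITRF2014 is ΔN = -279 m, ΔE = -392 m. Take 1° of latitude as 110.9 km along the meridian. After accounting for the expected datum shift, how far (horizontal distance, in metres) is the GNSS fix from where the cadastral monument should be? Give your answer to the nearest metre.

28 m

Observed coordinate differences: Δφ = -0.00233°, Δλ = -0.00341°.
Converting to metres (1° lat = 110900 m, cos φ = 0.987581): observed ΔN = -258.4 m, observed ΔE = -373.5 m.
Subtracting the expected shift leaves a residual of -258.4 − (-279) = 20.6 m north and -373.5 − (-392) = 18.5 m east.
Residual distance = √(20.6² + 18.5²) = 27.7 m.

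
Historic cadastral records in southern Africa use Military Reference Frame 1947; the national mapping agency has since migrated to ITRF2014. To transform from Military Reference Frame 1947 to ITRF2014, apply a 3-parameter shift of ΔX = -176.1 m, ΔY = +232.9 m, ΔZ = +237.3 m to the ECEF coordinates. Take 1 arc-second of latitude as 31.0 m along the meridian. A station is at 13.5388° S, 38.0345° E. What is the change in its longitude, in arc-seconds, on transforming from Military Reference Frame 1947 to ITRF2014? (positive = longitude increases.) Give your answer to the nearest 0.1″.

sin φ = -0.234104, cos φ = 0.972212, sin λ = 0.616136, cos λ = 0.787640.
East component: ΔE = −sin λ·ΔX + cos λ·ΔY = −(0.616136)(-176.1) + (0.787640)(232.9) = 291.94 m.
1° of latitude spans 3600 × 31.00 = 111600 m; at latitude φ, 1° of longitude spans that × cos φ = 108498.8 m, so Δλ = 291.94 / 108498.8 × 3600 = 9.687″.

Δλ = 9.7″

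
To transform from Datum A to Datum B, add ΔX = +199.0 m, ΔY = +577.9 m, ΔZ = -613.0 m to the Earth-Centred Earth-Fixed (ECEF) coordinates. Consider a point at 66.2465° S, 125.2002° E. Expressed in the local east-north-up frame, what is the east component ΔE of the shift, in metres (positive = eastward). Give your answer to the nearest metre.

ΔE = -496 m

At φ = -66.2465°, λ = 125.2002°: sin φ = -0.915287, cos φ = 0.402803, sin λ = 0.817143, cos λ = -0.576435.
ΔE = −sin λ·ΔX + cos λ·ΔY = −(0.817143)·(199.0) + (-0.576435)·(577.9) = -495.73 m.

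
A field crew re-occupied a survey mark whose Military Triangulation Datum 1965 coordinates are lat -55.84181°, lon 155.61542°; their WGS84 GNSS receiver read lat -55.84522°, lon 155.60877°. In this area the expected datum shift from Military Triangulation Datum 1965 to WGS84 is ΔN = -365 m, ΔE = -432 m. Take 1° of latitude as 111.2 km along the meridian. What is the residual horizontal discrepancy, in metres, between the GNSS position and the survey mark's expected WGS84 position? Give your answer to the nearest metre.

Observed coordinate differences: Δφ = -0.00341°, Δλ = -0.00665°.
Converting to metres (1° lat = 111200 m, cos φ = 0.561480): observed ΔN = -379.2 m, observed ΔE = -415.2 m.
Subtracting the expected shift leaves a residual of -379.2 − (-365) = -14.2 m north and -415.2 − (-432) = 16.8 m east.
Residual distance = √((-14.2)² + 16.8²) = 22.0 m.

22 m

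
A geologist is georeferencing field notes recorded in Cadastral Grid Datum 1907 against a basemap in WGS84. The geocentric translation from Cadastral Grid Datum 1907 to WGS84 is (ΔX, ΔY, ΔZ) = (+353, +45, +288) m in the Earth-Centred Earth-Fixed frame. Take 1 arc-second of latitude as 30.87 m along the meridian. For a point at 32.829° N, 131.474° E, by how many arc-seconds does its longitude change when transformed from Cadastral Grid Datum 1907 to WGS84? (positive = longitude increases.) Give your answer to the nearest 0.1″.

Δλ = -11.3″

sin φ = 0.542134, cos φ = 0.840292, sin λ = 0.749256, cos λ = -0.662280.
East component: ΔE = −sin λ·ΔX + cos λ·ΔY = −(0.749256)(353) + (-0.662280)(45) = -294.29 m.
1° of latitude spans 3600 × 30.87 = 111132 m; at latitude φ, 1° of longitude spans that × cos φ = 93383.4 m, so Δλ = -294.29 / 93383.4 × 3600 = -11.345″.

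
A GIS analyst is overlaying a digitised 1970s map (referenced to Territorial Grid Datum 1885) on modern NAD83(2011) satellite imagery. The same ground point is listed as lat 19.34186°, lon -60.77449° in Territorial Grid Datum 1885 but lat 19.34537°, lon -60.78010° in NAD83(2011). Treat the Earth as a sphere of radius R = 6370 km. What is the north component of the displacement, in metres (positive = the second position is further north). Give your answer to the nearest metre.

ΔN = 390 m

Δφ = 19.34537° − 19.34186° = +0.00351°; Δλ = -60.78010° − -60.77449° = -0.00561°.
1° along a meridian = πR/180 = 111177 m.
ΔN = Δφ × 111177 = 390.2 m; ΔE = Δλ × 111177 × cos(19.34186°) = -0.00561 × 111177 × 0.943559 = -588.5 m.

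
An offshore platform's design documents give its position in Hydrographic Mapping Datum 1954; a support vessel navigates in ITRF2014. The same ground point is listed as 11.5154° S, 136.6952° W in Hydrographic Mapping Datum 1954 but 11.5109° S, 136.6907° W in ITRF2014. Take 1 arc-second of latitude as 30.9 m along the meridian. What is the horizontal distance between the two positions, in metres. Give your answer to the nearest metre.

Δφ = -11.5109° − -11.5154° = +0.0045°; Δλ = -136.6907° − -136.6952° = +0.0045°.
1° of latitude = 3600 × 30.90 = 111240 m.
ΔN = Δφ × 111240 = 500.6 m; ΔE = Δλ × 111240 × cos(-11.5154°) = +0.0045 × 111240 × 0.979871 = 490.5 m.
Distance = √(ΔE² + ΔN²) = √(490.5² + 500.6²) = 700.8 m.

701 m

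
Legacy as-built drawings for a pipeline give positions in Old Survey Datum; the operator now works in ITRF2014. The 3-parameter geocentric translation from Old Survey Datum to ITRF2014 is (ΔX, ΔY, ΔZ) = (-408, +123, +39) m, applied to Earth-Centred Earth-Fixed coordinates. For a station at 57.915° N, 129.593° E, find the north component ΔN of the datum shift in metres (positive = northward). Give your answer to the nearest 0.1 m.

ΔN = -279.9 m

The local north axis is (−sin φ cos λ, −sin φ sin λ, cos φ), giving ΔN = -220.314 − 80.306 + 20.716 = -279.90 m.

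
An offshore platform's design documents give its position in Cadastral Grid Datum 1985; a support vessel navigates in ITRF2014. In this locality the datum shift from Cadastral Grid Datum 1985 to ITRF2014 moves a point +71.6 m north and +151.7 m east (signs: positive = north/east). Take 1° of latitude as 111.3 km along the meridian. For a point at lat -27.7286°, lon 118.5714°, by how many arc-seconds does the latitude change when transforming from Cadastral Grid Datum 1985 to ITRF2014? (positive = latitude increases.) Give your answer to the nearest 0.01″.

1° of latitude = 111.3 km, so Δφ = 71.6 / 111300 = 0.0006433° = 2.316″.

Δφ = 2.32″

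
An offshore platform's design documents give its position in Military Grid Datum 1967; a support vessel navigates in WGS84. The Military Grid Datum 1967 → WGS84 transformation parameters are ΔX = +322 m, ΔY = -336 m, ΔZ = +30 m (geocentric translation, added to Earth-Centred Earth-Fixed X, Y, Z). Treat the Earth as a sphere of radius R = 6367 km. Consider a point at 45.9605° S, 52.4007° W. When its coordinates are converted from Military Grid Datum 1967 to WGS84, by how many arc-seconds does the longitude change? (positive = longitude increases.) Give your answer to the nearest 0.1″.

Δλ = 2.3″

sin φ = -0.718861, cos φ = 0.695154, sin λ = -0.792297, cos λ = 0.610135.
East component: ΔE = −sin λ·ΔX + cos λ·ΔY = −(-0.792297)(322) + (0.610135)(-336) = 50.11 m.
1° of latitude spans πR/180 = 111125 m; at latitude φ, 1° of longitude spans that × cos φ = 77249.1 m, so Δλ = 50.11 / 77249.1 × 3600 = 2.335″.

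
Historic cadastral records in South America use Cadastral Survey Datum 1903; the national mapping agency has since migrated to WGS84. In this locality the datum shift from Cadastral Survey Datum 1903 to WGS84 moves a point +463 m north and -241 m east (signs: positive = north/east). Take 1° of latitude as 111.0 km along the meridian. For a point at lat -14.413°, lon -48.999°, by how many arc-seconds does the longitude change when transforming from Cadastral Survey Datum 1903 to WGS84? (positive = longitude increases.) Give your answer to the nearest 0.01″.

At latitude -14.413°, cos φ = 0.968527.
1° of longitude at this latitude = 111.0 × cos φ = 107.51 km, so Δλ = -241.0 / 107506.5 = -0.0022417° = -8.070″.

Δλ = -8.07″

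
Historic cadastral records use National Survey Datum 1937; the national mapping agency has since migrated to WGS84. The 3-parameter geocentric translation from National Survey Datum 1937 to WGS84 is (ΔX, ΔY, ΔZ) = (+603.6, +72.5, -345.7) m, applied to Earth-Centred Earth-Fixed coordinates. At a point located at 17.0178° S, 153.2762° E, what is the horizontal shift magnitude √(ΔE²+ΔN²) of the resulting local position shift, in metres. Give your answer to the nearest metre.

At φ = -17.0178°, λ = 153.2762°: sin φ = -0.292669, cos φ = 0.956214, sin λ = 0.449690, cos λ = -0.893185.
ΔE = −sin λ·ΔX + cos λ·ΔY = −(0.449690)·(603.6) + (-0.893185)·(72.5) = -336.19 m.
ΔN = −sin φ cos λ·ΔX − sin φ sin λ·ΔY + cos φ·ΔZ = −(-0.292669)(-0.893185)(603.6) − (-0.292669)(0.449690)(72.5) + (0.956214)(-345.7) = -478.81 m.
Horizontal magnitude = √(ΔE² + ΔN²) = √((-336.19)² + (-478.81)²) = 585.05 m.

585 m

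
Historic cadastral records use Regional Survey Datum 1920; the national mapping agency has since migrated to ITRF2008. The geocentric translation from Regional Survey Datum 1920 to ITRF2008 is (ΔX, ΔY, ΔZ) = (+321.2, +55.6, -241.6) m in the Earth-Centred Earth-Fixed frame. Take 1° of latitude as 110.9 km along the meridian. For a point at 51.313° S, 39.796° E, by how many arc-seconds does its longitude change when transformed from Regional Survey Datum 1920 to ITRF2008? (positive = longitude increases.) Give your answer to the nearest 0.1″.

sin φ = -0.780572, cos φ = 0.625066, sin λ = 0.640056, cos λ = 0.768328.
East component: ΔE = −sin λ·ΔX + cos λ·ΔY = −(0.640056)(321.2) + (0.768328)(55.6) = -162.87 m.
1° of latitude spans 110900 m; at latitude φ, 1° of longitude spans that × cos φ = 69319.8 m, so Δλ = -162.87 / 69319.8 × 3600 = -8.458″.

Δλ = -8.5″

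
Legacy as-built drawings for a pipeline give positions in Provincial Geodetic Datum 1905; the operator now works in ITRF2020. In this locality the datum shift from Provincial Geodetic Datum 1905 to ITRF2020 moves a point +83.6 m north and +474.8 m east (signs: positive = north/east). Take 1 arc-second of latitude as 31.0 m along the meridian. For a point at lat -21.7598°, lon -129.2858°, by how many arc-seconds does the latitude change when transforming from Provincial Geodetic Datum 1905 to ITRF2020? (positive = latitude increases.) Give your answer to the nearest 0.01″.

Δφ = 2.70″

1″ of latitude = 31.00 m, so Δφ = 83.6 / 31.00 = 2.697″.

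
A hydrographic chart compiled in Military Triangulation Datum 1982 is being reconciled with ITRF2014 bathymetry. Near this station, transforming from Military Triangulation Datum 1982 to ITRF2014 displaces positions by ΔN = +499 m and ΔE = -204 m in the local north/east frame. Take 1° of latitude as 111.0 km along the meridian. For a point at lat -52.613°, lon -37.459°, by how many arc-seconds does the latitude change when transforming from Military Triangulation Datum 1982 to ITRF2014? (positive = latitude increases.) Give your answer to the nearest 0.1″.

1° of latitude = 111.0 km, so Δφ = 499.0 / 111000 = 0.0044955° = 16.184″.

Δφ = 16.2″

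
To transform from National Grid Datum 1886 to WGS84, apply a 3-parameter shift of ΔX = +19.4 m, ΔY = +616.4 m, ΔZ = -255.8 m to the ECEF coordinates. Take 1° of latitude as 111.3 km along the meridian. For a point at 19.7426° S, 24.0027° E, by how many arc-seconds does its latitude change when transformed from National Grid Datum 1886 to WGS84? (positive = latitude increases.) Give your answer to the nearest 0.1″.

Δφ = -4.9″

sin φ = -0.337795, cos φ = 0.941220, sin λ = 0.406780, cos λ = 0.913526.
North component: ΔN = −sin φ cos λ·ΔX − sin φ sin λ·ΔY + cos φ·ΔZ = −(-0.337795)(0.913526)(19.4) − (-0.337795)(0.406780)(616.4) + (0.941220)(-255.8) = -150.08 m.
1° of latitude spans 111300 m, so Δφ = -150.08 / 111300 × 3600 = -4.854″.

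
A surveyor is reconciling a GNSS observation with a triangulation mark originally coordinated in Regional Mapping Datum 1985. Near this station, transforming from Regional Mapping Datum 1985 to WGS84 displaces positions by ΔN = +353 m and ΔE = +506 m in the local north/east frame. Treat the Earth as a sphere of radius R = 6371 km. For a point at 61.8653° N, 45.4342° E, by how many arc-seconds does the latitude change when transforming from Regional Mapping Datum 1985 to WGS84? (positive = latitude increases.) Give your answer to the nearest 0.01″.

Δφ = 11.43″

On a sphere of radius R, 1 rad of latitude = R, so Δφ = ΔN / R = 353.0 / 6371000 = 5.5407e-05 rad = 11.429″.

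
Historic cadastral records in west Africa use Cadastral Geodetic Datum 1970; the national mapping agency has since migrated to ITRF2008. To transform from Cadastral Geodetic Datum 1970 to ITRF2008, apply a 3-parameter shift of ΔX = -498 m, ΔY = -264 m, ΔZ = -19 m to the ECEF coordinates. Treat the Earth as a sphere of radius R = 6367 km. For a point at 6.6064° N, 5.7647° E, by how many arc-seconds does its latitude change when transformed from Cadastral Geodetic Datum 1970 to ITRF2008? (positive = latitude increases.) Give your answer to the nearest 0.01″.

sin φ = 0.115048, cos φ = 0.993360, sin λ = 0.100443, cos λ = 0.994943.
North component: ΔN = −sin φ cos λ·ΔX − sin φ sin λ·ΔY + cos φ·ΔZ = −(0.115048)(0.994943)(-498) − (0.115048)(0.100443)(-264) + (0.993360)(-19) = 41.18 m.
1° of latitude spans πR/180 = 111125 m, so Δφ = 41.18 / 111125 × 3600 = 1.334″.

Δφ = 1.33″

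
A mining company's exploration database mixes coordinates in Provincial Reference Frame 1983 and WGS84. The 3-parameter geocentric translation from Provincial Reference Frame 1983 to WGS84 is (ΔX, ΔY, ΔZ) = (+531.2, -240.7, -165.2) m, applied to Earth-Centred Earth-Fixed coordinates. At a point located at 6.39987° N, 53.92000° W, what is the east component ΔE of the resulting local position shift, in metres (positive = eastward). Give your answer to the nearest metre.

ΔE = 288 m

The local east axis at (φ, λ) is (−sin λ, cos λ, 0), so ΔE = −sin(-53.92000°)·531.2 + cos(-53.92000°)·(-240.7) = 287.56 m.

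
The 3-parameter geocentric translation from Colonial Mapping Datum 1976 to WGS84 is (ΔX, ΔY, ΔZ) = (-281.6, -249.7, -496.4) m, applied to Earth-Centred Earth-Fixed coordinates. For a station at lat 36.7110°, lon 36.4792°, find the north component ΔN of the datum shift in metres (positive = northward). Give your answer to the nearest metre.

ΔN = -174 m

At φ = 36.7110°, λ = 36.4792°: sin φ = 0.597779, cos φ = 0.801661, sin λ = 0.594531, cos λ = 0.804073.
ΔN = −sin φ cos λ·ΔX − sin φ sin λ·ΔY + cos φ·ΔZ = −(0.597779)(0.804073)(-281.6) − (0.597779)(0.594531)(-249.7) + (0.801661)(-496.4) = -173.85 m.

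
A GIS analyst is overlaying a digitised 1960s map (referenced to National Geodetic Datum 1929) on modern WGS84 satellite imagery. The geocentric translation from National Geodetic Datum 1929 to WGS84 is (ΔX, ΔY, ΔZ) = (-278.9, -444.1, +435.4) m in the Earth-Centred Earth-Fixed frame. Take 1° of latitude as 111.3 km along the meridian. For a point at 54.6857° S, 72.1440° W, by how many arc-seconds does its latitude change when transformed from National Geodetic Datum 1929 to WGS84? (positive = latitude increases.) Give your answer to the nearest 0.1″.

Δφ = 17.0″

sin φ = -0.815993, cos φ = 0.578061, sin λ = -0.951830, cos λ = 0.306626.
North component: ΔN = −sin φ cos λ·ΔX − sin φ sin λ·ΔY + cos φ·ΔZ = −(-0.815993)(0.306626)(-278.9) − (-0.815993)(-0.951830)(-444.1) + (0.578061)(435.4) = 526.83 m.
1° of latitude spans 111300 m, so Δφ = 526.83 / 111300 × 3600 = 17.040″.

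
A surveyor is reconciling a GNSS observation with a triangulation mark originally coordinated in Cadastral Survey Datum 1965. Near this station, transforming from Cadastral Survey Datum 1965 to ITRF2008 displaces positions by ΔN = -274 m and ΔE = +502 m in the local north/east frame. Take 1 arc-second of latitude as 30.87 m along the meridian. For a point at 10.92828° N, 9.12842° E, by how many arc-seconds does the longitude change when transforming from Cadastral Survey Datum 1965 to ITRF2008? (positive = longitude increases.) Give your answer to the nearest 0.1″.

At latitude 10.92828°, cos φ = 0.981865.
1″ of longitude at this latitude = 30.87 × cos φ = 30.3102 m, so Δλ = 502.0 / 30.3102 = 16.562″.

Δλ = 16.6″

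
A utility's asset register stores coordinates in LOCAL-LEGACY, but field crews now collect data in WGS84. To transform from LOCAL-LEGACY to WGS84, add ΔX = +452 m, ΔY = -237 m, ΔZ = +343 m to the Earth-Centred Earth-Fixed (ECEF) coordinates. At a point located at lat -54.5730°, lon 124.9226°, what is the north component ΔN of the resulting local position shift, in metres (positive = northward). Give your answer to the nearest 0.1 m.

At φ = -54.5730°, λ = 124.9226°: sin φ = -0.814855, cos φ = 0.579665, sin λ = 0.819926, cos λ = -0.572469.
ΔN = −sin φ cos λ·ΔX − sin φ sin λ·ΔY + cos φ·ΔZ = −(-0.814855)(-0.572469)(452) − (-0.814855)(0.819926)(-237) + (0.579665)(343) = -170.37 m.

ΔN = -170.4 m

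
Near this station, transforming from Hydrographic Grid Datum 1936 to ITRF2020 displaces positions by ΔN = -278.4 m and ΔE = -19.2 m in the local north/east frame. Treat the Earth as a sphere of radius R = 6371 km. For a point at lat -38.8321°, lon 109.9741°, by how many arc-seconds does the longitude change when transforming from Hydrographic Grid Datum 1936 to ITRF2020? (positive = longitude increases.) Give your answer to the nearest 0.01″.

Δλ = -0.80″

At latitude -38.8321°, cos φ = 0.778987.
One radian of longitude at latitude φ spans R cos φ, so Δλ = ΔE / (R cos φ) = -19.2 / (6371000 × 0.778987) = -3.8687e-06 rad = -0.798″.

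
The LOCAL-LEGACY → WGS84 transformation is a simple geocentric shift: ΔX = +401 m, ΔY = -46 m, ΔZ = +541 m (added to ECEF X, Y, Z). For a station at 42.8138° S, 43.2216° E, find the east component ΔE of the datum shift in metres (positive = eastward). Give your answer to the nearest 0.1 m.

At φ = -42.8138°, λ = 43.2216°: sin φ = -0.679618, cos φ = 0.733566, sin λ = 0.684822, cos λ = 0.728711.
ΔE = −sin λ·ΔX + cos λ·ΔY = −(0.684822)·(401) + (0.728711)·(-46) = -308.13 m.

ΔE = -308.1 m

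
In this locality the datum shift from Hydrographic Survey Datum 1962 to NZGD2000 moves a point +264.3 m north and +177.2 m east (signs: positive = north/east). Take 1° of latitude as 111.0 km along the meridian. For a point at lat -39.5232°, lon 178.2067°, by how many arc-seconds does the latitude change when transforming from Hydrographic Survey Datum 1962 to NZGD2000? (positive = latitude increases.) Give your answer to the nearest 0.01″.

1° of latitude = 111.0 km, so Δφ = 264.3 / 111000 = 0.0023811° = 8.572″.

Δφ = 8.57″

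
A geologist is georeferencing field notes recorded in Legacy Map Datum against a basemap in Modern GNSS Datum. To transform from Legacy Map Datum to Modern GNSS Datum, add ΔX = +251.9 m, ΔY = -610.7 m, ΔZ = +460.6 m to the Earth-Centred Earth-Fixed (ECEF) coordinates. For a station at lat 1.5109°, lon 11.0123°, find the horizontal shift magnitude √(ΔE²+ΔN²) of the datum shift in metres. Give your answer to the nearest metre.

The local east axis at (φ, λ) is (−sin λ, cos λ, 0), so ΔE = −sin(11.0123°)·251.9 + cos(11.0123°)·(-610.7) = -647.57 m.
The local north axis is (−sin φ cos λ, −sin φ sin λ, cos φ), giving ΔN = -6.520 + 3.076 + 460.440 = 457.00 m.
Horizontal magnitude = √(ΔE² + ΔN²) = √((-647.57)² + 457.00²) = 792.59 m.

793 m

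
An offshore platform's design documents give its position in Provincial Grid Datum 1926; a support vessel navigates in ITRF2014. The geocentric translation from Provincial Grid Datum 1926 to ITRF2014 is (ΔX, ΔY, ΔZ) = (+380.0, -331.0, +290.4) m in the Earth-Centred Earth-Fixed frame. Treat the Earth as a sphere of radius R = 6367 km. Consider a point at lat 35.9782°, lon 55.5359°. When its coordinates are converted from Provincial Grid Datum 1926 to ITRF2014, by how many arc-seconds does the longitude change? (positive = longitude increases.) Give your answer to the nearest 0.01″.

Δλ = -20.04″

sin φ = 0.587477, cos φ = 0.809241, sin λ = 0.824481, cos λ = 0.565890.
East component: ΔE = −sin λ·ΔX + cos λ·ΔY = −(0.824481)(380.0) + (0.565890)(-331.0) = -500.61 m.
1° of latitude spans πR/180 = 111125 m; at latitude φ, 1° of longitude spans that × cos φ = 89927.0 m, so Δλ = -500.61 / 89927.0 × 3600 = -20.041″.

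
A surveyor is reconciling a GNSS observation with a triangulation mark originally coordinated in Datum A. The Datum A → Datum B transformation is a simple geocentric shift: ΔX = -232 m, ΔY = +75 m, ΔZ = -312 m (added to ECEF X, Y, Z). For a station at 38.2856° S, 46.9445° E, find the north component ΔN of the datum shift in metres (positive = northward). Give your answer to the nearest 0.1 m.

ΔN = -309.1 m

The local north axis is (−sin φ cos λ, −sin φ sin λ, cos φ), giving ΔN = -98.134 + 33.954 − 244.899 = -309.08 m.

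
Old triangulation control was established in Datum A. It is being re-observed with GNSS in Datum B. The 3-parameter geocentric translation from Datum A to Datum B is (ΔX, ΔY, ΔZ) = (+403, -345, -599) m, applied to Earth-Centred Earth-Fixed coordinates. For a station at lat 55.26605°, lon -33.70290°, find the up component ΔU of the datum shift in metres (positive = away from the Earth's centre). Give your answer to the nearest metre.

ΔU = -192 m

At φ = 55.26605°, λ = -33.70290°: sin φ = 0.821807, cos φ = 0.569767, sin λ = -0.554887, cos λ = 0.831926.
ΔU = cos φ cos λ·ΔX + cos φ sin λ·ΔY + sin φ·ΔZ = (0.569767)(0.831926)(403) + (0.569767)(-0.554887)(-345) + (0.821807)(-599) = -192.16 m.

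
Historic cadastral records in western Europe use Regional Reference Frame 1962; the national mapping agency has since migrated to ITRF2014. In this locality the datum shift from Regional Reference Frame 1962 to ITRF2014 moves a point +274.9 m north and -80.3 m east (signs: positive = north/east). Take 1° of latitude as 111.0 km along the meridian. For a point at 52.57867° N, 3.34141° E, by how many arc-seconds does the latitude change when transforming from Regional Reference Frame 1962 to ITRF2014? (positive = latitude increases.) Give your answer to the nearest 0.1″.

1° of latitude = 111.0 km, so Δφ = 274.9 / 111000 = 0.0024766° = 8.916″.

Δφ = 8.9″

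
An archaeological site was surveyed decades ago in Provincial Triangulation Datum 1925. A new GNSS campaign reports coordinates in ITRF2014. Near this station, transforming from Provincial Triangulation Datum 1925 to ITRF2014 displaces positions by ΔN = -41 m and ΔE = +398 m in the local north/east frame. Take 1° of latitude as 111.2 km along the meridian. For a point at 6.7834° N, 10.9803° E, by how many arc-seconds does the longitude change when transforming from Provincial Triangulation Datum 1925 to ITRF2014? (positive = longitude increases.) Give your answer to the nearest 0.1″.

Δλ = 13.0″

At latitude 6.7834°, cos φ = 0.993000.
1° of longitude at this latitude = 111.2 × cos φ = 110.42 km, so Δλ = 398.0 / 110421.6 = 0.0036044° = 12.976″.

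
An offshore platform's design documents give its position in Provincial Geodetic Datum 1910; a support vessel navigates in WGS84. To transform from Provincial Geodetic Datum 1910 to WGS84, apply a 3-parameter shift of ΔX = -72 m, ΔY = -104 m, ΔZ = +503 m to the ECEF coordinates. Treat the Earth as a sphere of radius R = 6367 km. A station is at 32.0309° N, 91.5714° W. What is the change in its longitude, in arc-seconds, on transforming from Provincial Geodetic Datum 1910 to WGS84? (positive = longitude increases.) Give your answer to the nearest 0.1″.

sin φ = 0.530377, cos φ = 0.847762, sin λ = -0.999624, cos λ = -0.027423.
East component: ΔE = −sin λ·ΔX + cos λ·ΔY = −(-0.999624)(-72) + (-0.027423)(-104) = -69.12 m.
1° of latitude spans πR/180 = 111125 m; at latitude φ, 1° of longitude spans that × cos φ = 94207.7 m, so Δλ = -69.12 / 94207.7 × 3600 = -2.641″.

Δλ = -2.6″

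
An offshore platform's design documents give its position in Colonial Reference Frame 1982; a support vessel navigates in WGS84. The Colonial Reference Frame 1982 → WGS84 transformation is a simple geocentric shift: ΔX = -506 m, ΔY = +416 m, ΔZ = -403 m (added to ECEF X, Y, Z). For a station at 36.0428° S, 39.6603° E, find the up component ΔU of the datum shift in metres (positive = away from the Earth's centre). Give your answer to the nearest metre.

ΔU = 137 m

At φ = -36.0428°, λ = 39.6603°: sin φ = -0.588389, cos φ = 0.808578, sin λ = 0.638235, cos λ = 0.769842.
ΔU = cos φ cos λ·ΔX + cos φ sin λ·ΔY + sin φ·ΔZ = (0.808578)(0.769842)(-506) + (0.808578)(0.638235)(416) + (-0.588389)(-403) = 136.83 m.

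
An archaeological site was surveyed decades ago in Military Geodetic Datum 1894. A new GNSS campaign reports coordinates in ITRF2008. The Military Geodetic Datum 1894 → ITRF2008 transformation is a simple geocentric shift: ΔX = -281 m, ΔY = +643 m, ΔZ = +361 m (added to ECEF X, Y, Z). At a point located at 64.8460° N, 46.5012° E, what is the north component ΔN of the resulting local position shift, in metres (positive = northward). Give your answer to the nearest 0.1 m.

ΔN = -93.7 m

At φ = 64.8460°, λ = 46.5012°: sin φ = 0.905169, cos φ = 0.425053, sin λ = 0.725389, cos λ = 0.688339.
ΔN = −sin φ cos λ·ΔX − sin φ sin λ·ΔY + cos φ·ΔZ = −(0.905169)(0.688339)(-281) − (0.905169)(0.725389)(643) + (0.425053)(361) = -93.67 m.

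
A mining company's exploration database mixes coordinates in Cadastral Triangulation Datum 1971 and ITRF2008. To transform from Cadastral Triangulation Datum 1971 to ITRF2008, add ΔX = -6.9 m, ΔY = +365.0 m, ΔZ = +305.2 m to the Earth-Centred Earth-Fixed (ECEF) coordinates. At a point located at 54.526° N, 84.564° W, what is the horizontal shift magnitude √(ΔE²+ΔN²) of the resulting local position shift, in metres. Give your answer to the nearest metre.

474 m

At φ = 54.526°, λ = -84.564°: sin φ = 0.814379, cos φ = 0.580333, sin λ = -0.995503, cos λ = 0.094734.
ΔE = −sin λ·ΔX + cos λ·ΔY = −(-0.995503)·(-6.9) + (0.094734)·(365.0) = 27.71 m.
ΔN = −sin φ cos λ·ΔX − sin φ sin λ·ΔY + cos φ·ΔZ = −(0.814379)(0.094734)(-6.9) − (0.814379)(-0.995503)(365.0) + (0.580333)(305.2) = 473.56 m.
Horizontal magnitude = √(ΔE² + ΔN²) = √(27.71² + 473.56²) = 474.37 m.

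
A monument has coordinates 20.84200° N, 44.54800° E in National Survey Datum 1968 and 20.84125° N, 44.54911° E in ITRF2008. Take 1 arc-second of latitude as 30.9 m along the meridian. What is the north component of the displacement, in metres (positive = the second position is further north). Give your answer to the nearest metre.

Δφ = 20.84125° − 20.84200° = -0.00075°; Δλ = 44.54911° − 44.54800° = +0.00111°.
1° of latitude = 3600 × 30.90 = 111240 m.
ΔN = Δφ × 111240 = -83.4 m; ΔE = Δλ × 111240 × cos(20.84200°) = +0.00111 × 111240 × 0.934565 = 115.4 m.

ΔN = -83 m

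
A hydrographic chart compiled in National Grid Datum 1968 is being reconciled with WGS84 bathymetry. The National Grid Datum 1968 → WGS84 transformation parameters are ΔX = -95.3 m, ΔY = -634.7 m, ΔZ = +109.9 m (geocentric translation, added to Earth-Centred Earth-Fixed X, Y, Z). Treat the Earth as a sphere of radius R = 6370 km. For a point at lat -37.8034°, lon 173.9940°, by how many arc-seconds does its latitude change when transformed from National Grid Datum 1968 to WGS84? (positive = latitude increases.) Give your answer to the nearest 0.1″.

sin φ = -0.612954, cos φ = 0.790119, sin λ = 0.104633, cos λ = -0.994511.
North component: ΔN = −sin φ cos λ·ΔX − sin φ sin λ·ΔY + cos φ·ΔZ = −(-0.612954)(-0.994511)(-95.3) − (-0.612954)(0.104633)(-634.7) + (0.790119)(109.9) = 104.22 m.
1° of latitude spans πR/180 = 111177 m, so Δφ = 104.22 / 111177 × 3600 = 3.375″.

Δφ = 3.4″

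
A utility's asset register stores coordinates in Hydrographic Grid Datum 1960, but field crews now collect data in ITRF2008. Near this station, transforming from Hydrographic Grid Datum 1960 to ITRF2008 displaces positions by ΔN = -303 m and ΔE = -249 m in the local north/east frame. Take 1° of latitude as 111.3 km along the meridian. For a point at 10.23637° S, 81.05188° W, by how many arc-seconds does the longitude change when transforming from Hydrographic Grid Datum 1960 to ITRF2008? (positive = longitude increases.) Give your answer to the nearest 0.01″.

At latitude -10.23637°, cos φ = 0.984083.
1° of longitude at this latitude = 111.3 × cos φ = 109.53 km, so Δλ = -249.0 / 109528.4 = -0.0022734° = -8.184″.

Δλ = -8.18″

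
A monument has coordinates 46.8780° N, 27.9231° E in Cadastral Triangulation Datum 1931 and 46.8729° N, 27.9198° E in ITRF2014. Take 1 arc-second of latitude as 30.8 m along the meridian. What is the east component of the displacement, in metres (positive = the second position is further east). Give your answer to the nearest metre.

ΔE = -250 m

Δφ = 46.8729° − 46.8780° = -0.0051°; Δλ = 27.9198° − 27.9231° = -0.0033°.
1° of latitude = 3600 × 30.80 = 110880 m.
ΔN = Δφ × 110880 = -565.5 m; ΔE = Δλ × 110880 × cos(46.8780°) = -0.0033 × 110880 × 0.683554 = -250.1 m.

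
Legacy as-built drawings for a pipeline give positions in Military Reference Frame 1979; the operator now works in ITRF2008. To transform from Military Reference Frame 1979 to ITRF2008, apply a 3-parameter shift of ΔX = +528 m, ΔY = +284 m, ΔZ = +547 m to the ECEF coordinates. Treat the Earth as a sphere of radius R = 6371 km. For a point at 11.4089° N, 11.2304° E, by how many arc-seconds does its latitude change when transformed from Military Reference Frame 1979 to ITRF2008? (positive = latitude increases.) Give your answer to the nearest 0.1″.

sin φ = 0.197810, cos φ = 0.980240, sin λ = 0.194755, cos λ = 0.980852.
North component: ΔN = −sin φ cos λ·ΔX − sin φ sin λ·ΔY + cos φ·ΔZ = −(0.197810)(0.980852)(528) − (0.197810)(0.194755)(284) + (0.980240)(547) = 422.81 m.
1° of latitude spans πR/180 = 111195 m, so Δφ = 422.81 / 111195 × 3600 = 13.689″.

Δφ = 13.7″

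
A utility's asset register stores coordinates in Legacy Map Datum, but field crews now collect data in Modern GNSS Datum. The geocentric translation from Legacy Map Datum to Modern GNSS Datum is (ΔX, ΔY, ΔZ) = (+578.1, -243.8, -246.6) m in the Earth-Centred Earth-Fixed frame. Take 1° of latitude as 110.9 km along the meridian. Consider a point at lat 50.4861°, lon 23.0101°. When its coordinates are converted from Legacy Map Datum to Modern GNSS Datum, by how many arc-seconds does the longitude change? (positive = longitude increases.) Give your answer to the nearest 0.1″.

Δλ = -23.0″

sin φ = 0.771470, cos φ = 0.636265, sin λ = 0.390893, cos λ = 0.920436.
East component: ΔE = −sin λ·ΔX + cos λ·ΔY = −(0.390893)(578.1) + (0.920436)(-243.8) = -450.38 m.
1° of latitude spans 110900 m; at latitude φ, 1° of longitude spans that × cos φ = 70561.8 m, so Δλ = -450.38 / 70561.8 × 3600 = -22.978″.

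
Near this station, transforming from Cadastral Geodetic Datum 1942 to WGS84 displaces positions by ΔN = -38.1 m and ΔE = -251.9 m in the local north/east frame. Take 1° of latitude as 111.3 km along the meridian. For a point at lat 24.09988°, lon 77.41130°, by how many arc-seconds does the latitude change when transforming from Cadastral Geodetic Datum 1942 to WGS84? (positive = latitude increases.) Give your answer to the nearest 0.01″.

1° of latitude = 111.3 km, so Δφ = -38.1 / 111300 = -0.0003423° = -1.232″.

Δφ = -1.23″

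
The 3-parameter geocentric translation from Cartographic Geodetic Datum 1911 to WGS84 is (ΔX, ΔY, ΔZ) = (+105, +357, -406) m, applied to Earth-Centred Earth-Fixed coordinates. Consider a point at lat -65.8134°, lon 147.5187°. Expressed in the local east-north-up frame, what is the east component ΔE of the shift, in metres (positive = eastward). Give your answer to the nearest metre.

ΔE = -358 m

The local east axis at (φ, λ) is (−sin λ, cos λ, 0), so ΔE = −sin(147.5187°)·105 + cos(147.5187°)·357 = -357.54 m.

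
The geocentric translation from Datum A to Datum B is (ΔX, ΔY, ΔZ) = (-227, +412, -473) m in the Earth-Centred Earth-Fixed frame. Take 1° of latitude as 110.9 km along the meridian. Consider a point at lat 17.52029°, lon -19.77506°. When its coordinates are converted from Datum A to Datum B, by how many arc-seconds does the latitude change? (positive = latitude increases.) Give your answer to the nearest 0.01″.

sin φ = 0.301044, cos φ = 0.953610, sin λ = -0.338328, cos λ = 0.941028.
North component: ΔN = −sin φ cos λ·ΔX − sin φ sin λ·ΔY + cos φ·ΔZ = −(0.301044)(0.941028)(-227) − (0.301044)(-0.338328)(412) + (0.953610)(-473) = -344.79 m.
1° of latitude spans 110900 m, so Δφ = -344.79 / 110900 × 3600 = -11.192″.

Δφ = -11.19″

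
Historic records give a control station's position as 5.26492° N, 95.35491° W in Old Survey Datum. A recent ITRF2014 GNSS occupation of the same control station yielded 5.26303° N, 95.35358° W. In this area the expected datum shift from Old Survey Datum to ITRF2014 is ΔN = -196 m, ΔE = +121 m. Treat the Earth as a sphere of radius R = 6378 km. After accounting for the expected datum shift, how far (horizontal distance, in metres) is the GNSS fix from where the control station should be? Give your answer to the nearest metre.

30 m

Observed coordinate differences: Δφ = -0.00189°, Δλ = +0.00133°.
Converting to metres (1° lat = 111317 m, cos φ = 0.995781): observed ΔN = -210.4 m, observed ΔE = 147.4 m.
Subtracting the expected shift leaves a residual of -210.4 − (-196) = -14.4 m north and 147.4 − (121) = 26.4 m east.
Residual distance = √((-14.4)² + 26.4²) = 30.1 m.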